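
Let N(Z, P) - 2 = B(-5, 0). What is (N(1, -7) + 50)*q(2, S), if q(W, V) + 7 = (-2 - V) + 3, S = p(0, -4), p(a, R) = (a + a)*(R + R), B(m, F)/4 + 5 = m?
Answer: -72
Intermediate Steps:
B(m, F) = -20 + 4*m
N(Z, P) = -38 (N(Z, P) = 2 + (-20 + 4*(-5)) = 2 + (-20 - 20) = 2 - 40 = -38)
p(a, R) = 4*R*a (p(a, R) = (2*a)*(2*R) = 4*R*a)
S = 0 (S = 4*(-4)*0 = 0)
q(W, V) = -6 - V (q(W, V) = -7 + ((-2 - V) + 3) = -7 + (1 - V) = -6 - V)
(N(1, -7) + 50)*q(2, S) = (-38 + 50)*(-6 - 1*0) = 12*(-6 + 0) = 12*(-6) = -72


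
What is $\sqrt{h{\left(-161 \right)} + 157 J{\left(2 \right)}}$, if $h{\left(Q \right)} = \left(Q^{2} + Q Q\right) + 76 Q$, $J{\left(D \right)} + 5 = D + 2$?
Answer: $\sqrt{39449} \approx 198.62$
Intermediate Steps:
$J{\left(D \right)} = -3 + D$ ($J{\left(D \right)} = -5 + \left(D + 2\right) = -5 + \left(2 + D\right) = -3 + D$)
$h{\left(Q \right)} = 2 Q^{2} + 76 Q$ ($h{\left(Q \right)} = \left(Q^{2} + Q^{2}\right) + 76 Q = 2 Q^{2} + 76 Q$)
$\sqrt{h{\left(-161 \right)} + 157 J{\left(2 \right)}} = \sqrt{2 \left(-161\right) \left(38 - 161\right) + 157 \left(-3 + 2\right)} = \sqrt{2 \left(-161\right) \left(-123\right) + 157 \left(-1\right)} = \sqrt{39606 - 157} = \sqrt{39449}$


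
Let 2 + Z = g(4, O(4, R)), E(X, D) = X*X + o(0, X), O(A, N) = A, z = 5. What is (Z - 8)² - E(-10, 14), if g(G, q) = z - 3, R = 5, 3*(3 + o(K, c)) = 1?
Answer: -100/3 ≈ -33.333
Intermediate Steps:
o(K, c) = -8/3 (o(K, c) = -3 + (⅓)*1 = -3 + ⅓ = -8/3)
g(G, q) = 2 (g(G, q) = 5 - 3 = 2)
E(X, D) = -8/3 + X² (E(X, D) = X*X - 8/3 = X² - 8/3 = -8/3 + X²)
Z = 0 (Z = -2 + 2 = 0)
(Z - 8)² - E(-10, 14) = (0 - 8)² - (-8/3 + (-10)²) = (-8)² - (-8/3 + 100) = 64 - 1*292/3 = 64 - 292/3 = -100/3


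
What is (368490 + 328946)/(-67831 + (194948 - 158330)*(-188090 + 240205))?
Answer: 697436/1908279239 ≈ 0.00036548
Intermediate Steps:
(368490 + 328946)/(-67831 + (194948 - 158330)*(-188090 + 240205)) = 697436/(-67831 + 36618*52115) = 697436/(-67831 + 1908347070) = 697436/1908279239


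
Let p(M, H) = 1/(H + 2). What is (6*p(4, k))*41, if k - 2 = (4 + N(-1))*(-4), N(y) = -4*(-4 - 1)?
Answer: -123/46 ≈ -2.6739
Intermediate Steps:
N(y) = 20 (N(y) = -4*(-5) = 20)
k = -94 (k = 2 + (4 + 20)*(-4) = 2 + 24*(-4) = 2 - 96 = -94)
p(M, H) = 1/(2 + H)
(6*p(4, k))*41 = (6/(2 - 94))*41 = (6/(-92))*41 = (6*(-1/92))*41 = -3/46*41 = -123/46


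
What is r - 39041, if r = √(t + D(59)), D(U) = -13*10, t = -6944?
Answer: -39041 + 3*I*√786 ≈ -39041.0 + 84.107*I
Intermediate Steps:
D(U) = -130
r = 3*I*√786 (r = √(-6944 - 130) = √(-7074) = 3*I*√786 ≈ 84.107*I)
r - 39041 = 3*I*√786 - 39041 = -39041 + 3*I*√786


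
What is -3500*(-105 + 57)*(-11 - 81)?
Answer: -15456000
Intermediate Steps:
-3500*(-105 + 57)*(-11 - 81) = -(-168000)*(-92) = -3500*4416 = -15456000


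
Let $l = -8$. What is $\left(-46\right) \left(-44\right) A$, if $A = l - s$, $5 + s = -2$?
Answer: $-2024$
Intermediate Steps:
$s = -7$ ($s = -5 - 2 = -7$)
$A = -1$ ($A = -8 - -7 = -8 + 7 = -1$)
$\left(-46\right) \left(-44\right) A = \left(-46\right) \left(-44\right) \left(-1\right) = 2024 \left(-1\right) = -2024$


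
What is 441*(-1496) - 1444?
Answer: -661180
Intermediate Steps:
441*(-1496) - 1444 = -659736 - 1444 = -661180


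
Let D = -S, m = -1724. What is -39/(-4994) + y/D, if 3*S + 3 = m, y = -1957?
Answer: -2659311/784058 ≈ -3.3917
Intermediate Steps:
S = -1727/3 (S = -1 + (⅓)*(-1724) = -1 - 1724/3 = -1727/3 ≈ -575.67)
D = 1727/3 (D = -1*(-1727/3) = 1727/3 ≈ 575.67)
-39/(-4994) + y/D = -39/(-4994) - 1957/1727/3 = -39*(-1/4994) - 1957*3/1727 = 39/4994 - 5871/1727 = -2659311/784058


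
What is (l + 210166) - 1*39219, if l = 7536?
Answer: 178483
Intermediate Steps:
(l + 210166) - 1*39219 = (7536 + 210166) - 1*39219 = 217702 - 39219 = 178483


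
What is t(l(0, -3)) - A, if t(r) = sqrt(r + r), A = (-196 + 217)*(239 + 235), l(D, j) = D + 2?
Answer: -9952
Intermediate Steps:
l(D, j) = 2 + D
A = 9954 (A = 21*474 = 9954)
t(r) = sqrt(2)*sqrt(r) (t(r) = sqrt(2*r) = sqrt(2)*sqrt(r))
t(l(0, -3)) - A = sqrt(2)*sqrt(2 + 0) - 1*9954 = sqrt(2)*sqrt(2) - 9954 = 2 - 9954 = -9952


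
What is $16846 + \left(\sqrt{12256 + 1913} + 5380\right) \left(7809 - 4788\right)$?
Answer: $16269826 + 3021 \sqrt{14169} \approx 1.6629 \cdot 10^{7}$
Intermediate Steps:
$16846 + \left(\sqrt{12256 + 1913} + 5380\right) \left(7809 - 4788\right) = 16846 + \left(\sqrt{14169} + 5380\right) 3021 = 16846 + \left(5380 + \sqrt{14169}\right) 3021 = 16846 + \left(16252980 + 3021 \sqrt{14169}\right) = 16269826 + 3021 \sqrt{14169}$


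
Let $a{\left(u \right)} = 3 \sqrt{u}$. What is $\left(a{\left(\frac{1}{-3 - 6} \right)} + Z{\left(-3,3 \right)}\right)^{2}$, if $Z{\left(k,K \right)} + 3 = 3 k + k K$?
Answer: $\left(21 - i\right)^{2} \approx 440.0 - 42.0 i$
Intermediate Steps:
$Z{\left(k,K \right)} = -3 + 3 k + K k$ ($Z{\left(k,K \right)} = -3 + \left(3 k + k K\right) = -3 + \left(3 k + K k\right) = -3 + 3 k + K k$)
$\left(a{\left(\frac{1}{-3 - 6} \right)} + Z{\left(-3,3 \right)}\right)^{2} = \left(3 \sqrt{\frac{1}{-3 - 6}} + \left(-3 + 3 \left(-3\right) + 3 \left(-3\right)\right)\right)^{2} = \left(3 \sqrt{\frac{1}{-9}} - 21\right)^{2} = \left(3 \sqrt{- \frac{1}{9}} - 21\right)^{2} = \left(3 \frac{i}{3} - 21\right)^{2} = \left(i - 21\right)^{2} = \left(-21 + i\right)^{2}$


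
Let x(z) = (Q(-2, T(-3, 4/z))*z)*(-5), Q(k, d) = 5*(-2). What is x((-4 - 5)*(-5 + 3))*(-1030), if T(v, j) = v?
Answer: -927000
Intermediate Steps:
Q(k, d) = -10
x(z) = 50*z (x(z) = -10*z*(-5) = 50*z)
x((-4 - 5)*(-5 + 3))*(-1030) = (50*((-4 - 5)*(-5 + 3)))*(-1030) = (50*(-9*(-2)))*(-1030) = (50*18)*(-1030) = 900*(-1030) = -927000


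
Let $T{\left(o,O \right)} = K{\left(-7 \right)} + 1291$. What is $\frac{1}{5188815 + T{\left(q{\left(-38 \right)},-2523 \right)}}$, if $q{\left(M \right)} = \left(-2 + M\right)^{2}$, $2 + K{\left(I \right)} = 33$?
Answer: $\frac{1}{5190137} \approx 1.9267 \cdot 10^{-7}$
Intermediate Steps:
$K{\left(I \right)} = 31$ ($K{\left(I \right)} = -2 + 33 = 31$)
$T{\left(o,O \right)} = 1322$ ($T{\left(o,O \right)} = 31 + 1291 = 1322$)
$\frac{1}{5188815 + T{\left(q{\left(-38 \right)},-2523 \right)}} = \frac{1}{5188815 + 1322} = \frac{1}{5190137}$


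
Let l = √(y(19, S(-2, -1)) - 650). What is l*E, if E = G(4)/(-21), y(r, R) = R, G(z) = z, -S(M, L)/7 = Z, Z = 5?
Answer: -4*I*√685/21 ≈ -4.9852*I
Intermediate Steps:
S(M, L) = -35 (S(M, L) = -7*5 = -35)
E = -4/21 (E = 4/(-21) = 4*(-1/21) = -4/21 ≈ -0.19048)
l = I*√685 (l = √(-35 - 650) = √(-685) = I*√685 ≈ 26.173*I)
l*E = (I*√685)*(-4/21) = -4*I*√685/21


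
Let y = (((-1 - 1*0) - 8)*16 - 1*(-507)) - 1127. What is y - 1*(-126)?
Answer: -638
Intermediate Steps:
y = -764 (y = (((-1 + 0) - 8)*16 + 507) - 1127 = ((-1 - 8)*16 + 507) - 1127 = (-9*16 + 507) - 1127 = (-144 + 507) - 1127 = 363 - 1127 = -764)
y - 1*(-126) = -764 - 1*(-126) = -764 + 126 = -638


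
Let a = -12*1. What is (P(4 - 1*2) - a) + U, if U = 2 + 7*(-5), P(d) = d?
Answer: -19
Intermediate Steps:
a = -12
U = -33 (U = 2 - 35 = -33)
(P(4 - 1*2) - a) + U = ((4 - 1*2) - 1*(-12)) - 33 = ((4 - 2) + 12) - 33 = (2 + 12) - 33 = 14 - 33 = -19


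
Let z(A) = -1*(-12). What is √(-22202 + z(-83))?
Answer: I*√22190 ≈ 148.96*I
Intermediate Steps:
z(A) = 12
√(-22202 + z(-83)) = √(-22202 + 12) = √(-22190) = I*√22190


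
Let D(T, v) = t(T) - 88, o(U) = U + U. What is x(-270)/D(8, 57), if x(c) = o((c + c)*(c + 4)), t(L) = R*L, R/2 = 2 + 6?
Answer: 7182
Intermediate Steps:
R = 16 (R = 2*(2 + 6) = 2*8 = 16)
o(U) = 2*U
t(L) = 16*L
x(c) = 4*c*(4 + c) (x(c) = 2*((c + c)*(c + 4)) = 2*((2*c)*(4 + c)) = 2*(2*c*(4 + c)) = 4*c*(4 + c))
D(T, v) = -88 + 16*T (D(T, v) = 16*T - 88 = -88 + 16*T)
x(-270)/D(8, 57) = (4*(-270)*(4 - 270))/(-88 + 16*8) = (4*(-270)*(-266))/(-88 + 128) = 287280/40 = 287280*(1/40) = 7182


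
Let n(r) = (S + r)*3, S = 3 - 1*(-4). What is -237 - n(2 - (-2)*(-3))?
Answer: -246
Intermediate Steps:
S = 7 (S = 3 + 4 = 7)
n(r) = 21 + 3*r (n(r) = (7 + r)*3 = 21 + 3*r)
-237 - n(2 - (-2)*(-3)) = -237 - (21 + 3*(2 - (-2)*(-3))) = -237 - (21 + 3*(2 - 1*6)) = -237 - (21 + 3*(2 - 6)) = -237 - (21 + 3*(-4)) = -237 - (21 - 12) = -237 - 1*9 = -237 - 9 = -246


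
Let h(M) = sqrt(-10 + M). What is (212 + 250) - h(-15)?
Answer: 462 - 5*I ≈ 462.0 - 5.0*I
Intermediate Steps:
(212 + 250) - h(-15) = (212 + 250) - sqrt(-10 - 15) = 462 - sqrt(-25) = 462 - 5*I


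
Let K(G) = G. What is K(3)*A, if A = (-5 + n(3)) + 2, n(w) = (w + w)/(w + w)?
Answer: -6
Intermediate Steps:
n(w) = 1 (n(w) = (2*w)/((2*w)) = (2*w)*(1/(2*w)) = 1)
A = -2 (A = (-5 + 1) + 2 = -4 + 2 = -2)
K(3)*A = 3*(-2) = -6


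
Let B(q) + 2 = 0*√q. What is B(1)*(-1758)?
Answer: 3516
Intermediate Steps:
B(q) = -2 (B(q) = -2 + 0*√q = -2 + 0 = -2)
B(1)*(-1758) = -2*(-1758) = 3516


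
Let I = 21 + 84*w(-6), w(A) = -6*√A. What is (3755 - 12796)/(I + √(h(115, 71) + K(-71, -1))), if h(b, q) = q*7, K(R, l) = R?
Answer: -9041/(21 + √426 - 504*I*√6) ≈ -0.24673 - 7.315*I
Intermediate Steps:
h(b, q) = 7*q
I = 21 - 504*I*√6 (I = 21 + 84*(-6*I*√6) = 21 - 504*I*√6 ≈ 21.0 - 1234.5*I)
(3755 - 12796)/(I + √(h(115, 71) + K(-71, -1))) = (3755 - 12796)/((21 - 504*I*√6) + √(7*71 - 71)) = -9041/((21 - 504*I*√6) + √(497 - 71)) = -9041/((21 - 504*I*√6) + √426) = -9041/(21 + √426 - 504*I*√6)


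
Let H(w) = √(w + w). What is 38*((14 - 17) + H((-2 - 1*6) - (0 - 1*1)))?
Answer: -114 + 38*I*√14 ≈ -114.0 + 142.18*I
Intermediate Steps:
H(w) = √2*√w (H(w) = √(2*w) = √2*√w)
38*((14 - 17) + H((-2 - 1*6) - (0 - 1*1))) = 38*((14 - 17) + √2*√((-2 - 1*6) - (0 - 1*1))) = 38*(-3 + √2*√((-2 - 6) - (0 - 1))) = 38*(-3 + √2*√(-8 - 1*(-1))) = 38*(-3 + √2*√(-8 + 1)) = 38*(-3 + √2*√(-7)) = 38*(-3 + √2*(I*√7)) = 38*(-3 + I*√14) = -114 + 38*I*√14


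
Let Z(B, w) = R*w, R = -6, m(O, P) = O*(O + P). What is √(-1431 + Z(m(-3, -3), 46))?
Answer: I*√1707 ≈ 41.316*I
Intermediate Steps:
Z(B, w) = -6*w
√(-1431 + Z(m(-3, -3), 46)) = √(-1431 - 6*46) = √(-1431 - 276) = √(-1707) = I*√1707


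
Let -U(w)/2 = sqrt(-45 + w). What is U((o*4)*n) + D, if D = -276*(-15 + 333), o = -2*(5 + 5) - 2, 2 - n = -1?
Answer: -87768 - 2*I*sqrt(309) ≈ -87768.0 - 35.157*I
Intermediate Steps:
n = 3 (n = 2 - 1*(-1) = 2 + 1 = 3)
o = -22 (o = -2*10 - 2 = -20 - 2 = -22)
D = -87768 (D = -276*318 = -87768)
U(w) = -2*sqrt(-45 + w)
U((o*4)*n) + D = -2*sqrt(-45 - 22*4*3) - 87768 = -2*sqrt(-45 - 88*3) - 87768 = -2*sqrt(-45 - 264) - 87768 = -2*I*sqrt(309) - 87768 = -87768 - 2*I*sqrt(309)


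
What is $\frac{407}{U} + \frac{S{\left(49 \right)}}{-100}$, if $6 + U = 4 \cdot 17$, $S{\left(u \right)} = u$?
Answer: $\frac{18831}{3100} \approx 6.0745$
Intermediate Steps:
$U = 62$ ($U = -6 + 4 \cdot 17 = -6 + 68 = 62$)
$\frac{407}{U} + \frac{S{\left(49 \right)}}{-100} = \frac{407}{62} + \frac{49}{-100} = 407 \cdot \frac{1}{62} + 49 \left(- \frac{1}{100}\right) = \frac{407}{62} - \frac{49}{100} = \frac{18831}{3100}$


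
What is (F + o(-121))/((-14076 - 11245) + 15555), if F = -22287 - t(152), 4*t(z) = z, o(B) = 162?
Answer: 22163/9766 ≈ 2.2694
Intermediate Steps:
t(z) = z/4
F = -22325 (F = -22287 - 152/4 = -22287 - 1*38 = -22287 - 38 = -22325)
(F + o(-121))/((-14076 - 11245) + 15555) = (-22325 + 162)/((-14076 - 11245) + 15555) = -22163/(-25321 + 15555) = -22163/(-9766) = -22163*(-1/9766) = 22163/9766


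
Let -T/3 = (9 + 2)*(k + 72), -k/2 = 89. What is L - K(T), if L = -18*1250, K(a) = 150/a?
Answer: -13117525/583 ≈ -22500.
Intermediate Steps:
k = -178 (k = -2*89 = -178)
T = 3498 (T = -3*(9 + 2)*(-178 + 72) = -33*(-106) = -3*(-1166) = 3498)
L = -22500
L - K(T) = -22500 - 150/3498 = -22500 - 1*25/583 = -22500 - 25/583 = -13117525/583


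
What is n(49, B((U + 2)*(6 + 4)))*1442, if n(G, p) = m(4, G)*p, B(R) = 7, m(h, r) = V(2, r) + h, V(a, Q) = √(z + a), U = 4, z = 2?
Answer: 60564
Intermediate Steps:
V(a, Q) = √(2 + a)
m(h, r) = 2 + h (m(h, r) = √(2 + 2) + h = √4 + h = 2 + h)
n(G, p) = 6*p (n(G, p) = (2 + 4)*p = 6*p)
n(49, B((U + 2)*(6 + 4)))*1442 = (6*7)*1442 = 42*1442 = 60564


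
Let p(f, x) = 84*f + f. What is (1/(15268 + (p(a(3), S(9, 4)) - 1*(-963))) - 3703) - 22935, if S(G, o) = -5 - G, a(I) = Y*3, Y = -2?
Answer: -418775997/15721 ≈ -26638.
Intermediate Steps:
a(I) = -6 (a(I) = -2*3 = -6)
p(f, x) = 85*f
(1/(15268 + (p(a(3), S(9, 4)) - 1*(-963))) - 3703) - 22935 = (1/(15268 + (85*(-6) - 1*(-963))) - 3703) - 22935 = (1/(15268 + (-510 + 963)) - 3703) - 22935 = (1/(15268 + 453) - 3703) - 22935 = (1/15721 - 3703) - 22935 = -58214862/15721 - 22935 = -418775997/15721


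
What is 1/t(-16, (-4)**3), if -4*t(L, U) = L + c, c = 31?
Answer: -4/15 ≈ -0.26667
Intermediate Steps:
t(L, U) = -31/4 - L/4 (t(L, U) = -(L + 31)/4 = -(31 + L)/4 = -31/4 - L/4)
1/t(-16, (-4)**3) = 1/(-31/4 - 1/4*(-16)) = 1/(-31/4 + 4) = 1/(-15/4) = -4/15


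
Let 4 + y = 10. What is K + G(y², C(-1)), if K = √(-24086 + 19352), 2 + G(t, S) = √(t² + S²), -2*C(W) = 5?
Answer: -2 + √5209/2 + 3*I*√526 ≈ 34.087 + 68.804*I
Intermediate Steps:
C(W) = -5/2 (C(W) = -½*5 = -5/2)
y = 6 (y = -4 + 10 = 6)
G(t, S) = -2 + √(S² + t²) (G(t, S) = -2 + √(t² + S²) = -2 + √(S² + t²))
K = 3*I*√526 (K = √(-4734) = 3*I*√526 ≈ 68.804*I)
K + G(y², C(-1)) = 3*I*√526 + (-2 + √((-5/2)² + (6²)²)) = 3*I*√526 + (-2 + √(25/4 + 36²)) = 3*I*√526 + (-2 + √(25/4 + 1296)) = 3*I*√526 + (-2 + √(5209/4)) = 3*I*√526 + (-2 + √5209/2) = -2 + √5209/2 + 3*I*√526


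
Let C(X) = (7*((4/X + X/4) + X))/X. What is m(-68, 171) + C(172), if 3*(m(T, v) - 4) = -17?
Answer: 78593/11094 ≈ 7.0843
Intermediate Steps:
m(T, v) = -5/3 (m(T, v) = 4 + (1/3)*(-17) = 4 - 17/3 = -5/3)
C(X) = (28/X + 35*X/4)/X (C(X) = (7*((4/X + X*(1/4)) + X))/X = (7*((4/X + X/4) + X))/X = (7*(4/X + 5*X/4))/X = (28/X + 35*X/4)/X)
m(-68, 171) + C(172) = -5/3 + (35/4 + 28/172**2) = -5/3 + (35/4 + 28*(1/29584)) = -5/3 + (35/4 + 7/7396) = -5/3 + 32361/3698 = 78593/11094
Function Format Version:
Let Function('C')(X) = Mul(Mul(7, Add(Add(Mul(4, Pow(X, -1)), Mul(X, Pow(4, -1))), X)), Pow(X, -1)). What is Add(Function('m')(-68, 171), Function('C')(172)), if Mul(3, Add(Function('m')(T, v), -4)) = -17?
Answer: Rational(78593, 11094) ≈ 7.0843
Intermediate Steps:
Function('m')(T, v) = Rational(-5, 3) (Function('m')(T, v) = Add(4, Mul(Rational(1, 3), -17)) = Add(4, Rational(-17, 3)) = Rational(-5, 3))
Function('C')(X) = Mul(Pow(X, -1), Add(Mul(28, Pow(X, -1)), Mul(Rational(35, 4), X))) (Function('C')(X) = Mul(Mul(7, Add(Add(Mul(4, Pow(X, -1)), Mul(X, Rational(1, 4))), X)), Pow(X, -1)) = Mul(Mul(7, Add(Add(Mul(4, Pow(X, -1)), Mul(Rational(1, 4), X)), X)), Pow(X, -1)) = Mul(Mul(7, Add(Mul(4, Pow(X, -1)), Mul(Rational(5, 4), X))), Pow(X, -1)) = Mul(Add(Mul(28, Pow(X, -1)), Mul(Rational(35, 4), X)), Pow(X, -1)) = Mul(Pow(X, -1), Add(Mul(28, Pow(X, -1)), Mul(Rational(35, 4), X))))
Add(Function('m')(-68, 171), Function('C')(172)) = Add(Rational(-5, 3), Add(Rational(35, 4), Mul(28, Pow(172, -2)))) = Add(Rational(-5, 3), Add(Rational(35, 4), Mul(28, Rational(1, 29584)))) = Add(Rational(-5, 3), Add(Rational(35, 4), Rational(7, 7396))) = Add(Rational(-5, 3), Rational(32361, 3698)) = Rational(78593, 11094)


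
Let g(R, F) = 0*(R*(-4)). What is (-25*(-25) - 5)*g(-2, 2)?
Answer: 0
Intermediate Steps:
g(R, F) = 0 (g(R, F) = 0*(-4*R) = 0)
(-25*(-25) - 5)*g(-2, 2) = (-25*(-25) - 5)*0 = (625 - 5)*0 = 620*0 = 0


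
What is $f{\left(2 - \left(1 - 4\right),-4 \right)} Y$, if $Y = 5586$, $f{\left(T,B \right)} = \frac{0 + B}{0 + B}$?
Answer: $5586$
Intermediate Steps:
$f{\left(T,B \right)} = 1$ ($f{\left(T,B \right)} = \frac{B}{B} = 1$)
$f{\left(2 - \left(1 - 4\right),-4 \right)} Y = 1 \cdot 5586 = 5586$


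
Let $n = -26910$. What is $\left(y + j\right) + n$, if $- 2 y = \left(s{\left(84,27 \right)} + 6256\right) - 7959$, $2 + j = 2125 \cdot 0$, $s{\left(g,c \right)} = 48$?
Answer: $- \frac{52169}{2} \approx -26085.0$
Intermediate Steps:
$j = -2$ ($j = -2 + 2125 \cdot 0 = -2 + 0 = -2$)
$y = \frac{1655}{2}$ ($y = - \frac{\left(48 + 6256\right) - 7959}{2} = - \frac{6304 - 7959}{2} = \left(- \frac{1}{2}\right) \left(-1655\right) = \frac{1655}{2} \approx 827.5$)
$\left(y + j\right) + n = \left(\frac{1655}{2} - 2\right) - 26910 = \frac{1651}{2} - 26910 = - \frac{52169}{2}$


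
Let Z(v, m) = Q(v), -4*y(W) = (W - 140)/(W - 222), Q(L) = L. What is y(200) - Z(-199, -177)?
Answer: 4393/22 ≈ 199.68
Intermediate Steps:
y(W) = -(-140 + W)/(4*(-222 + W)) (y(W) = -(W - 140)/(4*(W - 222)) = -(-140 + W)/(4*(-222 + W)))
Z(v, m) = v
y(200) - Z(-199, -177) = (140 - 1*200)/(4*(-222 + 200)) - 1*(-199) = (¼)*(140 - 200)/(-22) + 199 = (¼)*(-1/22)*(-60) + 199 = 15/22 + 199 = 4393/22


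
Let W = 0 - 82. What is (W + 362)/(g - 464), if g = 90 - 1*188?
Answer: -140/281 ≈ -0.49822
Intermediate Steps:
g = -98 (g = 90 - 188 = -98)
W = -82
(W + 362)/(g - 464) = (-82 + 362)/(-98 - 464) = 280/(-562) = 280*(-1/562) = -140/281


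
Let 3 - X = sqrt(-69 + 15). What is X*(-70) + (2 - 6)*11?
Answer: -254 + 210*I*sqrt(6) ≈ -254.0 + 514.39*I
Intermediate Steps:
X = 3 - 3*I*sqrt(6) (X = 3 - sqrt(-69 + 15) = 3 - sqrt(-54) = 3 - 3*I*sqrt(6) ≈ 3.0 - 7.3485*I)
X*(-70) + (2 - 6)*11 = (3 - 3*I*sqrt(6))*(-70) + (2 - 6)*11 = (-210 + 210*I*sqrt(6)) - 4*11 = (-210 + 210*I*sqrt(6)) - 44 = -254 + 210*I*sqrt(6)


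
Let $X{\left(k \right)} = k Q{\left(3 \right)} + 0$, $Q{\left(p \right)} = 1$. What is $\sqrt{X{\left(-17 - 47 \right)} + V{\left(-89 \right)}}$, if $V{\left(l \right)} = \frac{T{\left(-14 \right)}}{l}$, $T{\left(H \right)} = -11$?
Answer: $\frac{i \sqrt{505965}}{89} \approx 7.9923 i$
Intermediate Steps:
$V{\left(l \right)} = - \frac{11}{l}$
$X{\left(k \right)} = k$ ($X{\left(k \right)} = k 1 + 0 = k + 0 = k$)
$\sqrt{X{\left(-17 - 47 \right)} + V{\left(-89 \right)}} = \sqrt{\left(-17 - 47\right) - \frac{11}{-89}} = \sqrt{-64 - - \frac{11}{89}} = \sqrt{-64 + \frac{11}{89}} = \sqrt{- \frac{5685}{89}} = \frac{i \sqrt{505965}}{89}$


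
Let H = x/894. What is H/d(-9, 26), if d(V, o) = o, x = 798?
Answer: 133/3874 ≈ 0.034331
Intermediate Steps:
H = 133/149 (H = 798/894 = 798*(1/894) = 133/149 ≈ 0.89262)
H/d(-9, 26) = (133/149)/26 = (133/149)*(1/26) = 133/3874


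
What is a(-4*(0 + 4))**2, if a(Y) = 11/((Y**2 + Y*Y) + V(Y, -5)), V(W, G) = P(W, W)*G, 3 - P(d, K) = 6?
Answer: 121/277729 ≈ 0.00043568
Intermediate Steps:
P(d, K) = -3 (P(d, K) = 3 - 1*6 = 3 - 6 = -3)
V(W, G) = -3*G
a(Y) = 11/(15 + 2*Y**2) (a(Y) = 11/((Y**2 + Y*Y) - 3*(-5)) = 11/((Y**2 + Y**2) + 15) = 11/(2*Y**2 + 15) = 11/(15 + 2*Y**2))
a(-4*(0 + 4))**2 = (11/(15 + 2*(-4*(0 + 4))**2))**2 = (11/(15 + 2*(-4*4)**2))**2 = (11/(15 + 2*(-16)**2))**2 = (11/(15 + 2*256))**2 = (11/(15 + 512))**2 = (11/527)**2 = 121/277729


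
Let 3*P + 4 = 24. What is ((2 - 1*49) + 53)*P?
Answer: 40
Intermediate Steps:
P = 20/3 (P = -4/3 + (1/3)*24 = -4/3 + 8 = 20/3 ≈ 6.6667)
((2 - 1*49) + 53)*P = ((2 - 1*49) + 53)*(20/3) = ((2 - 49) + 53)*(20/3) = (-47 + 53)*(20/3) = 6*(20/3) = 40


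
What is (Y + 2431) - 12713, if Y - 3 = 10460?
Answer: 181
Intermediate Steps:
Y = 10463 (Y = 3 + 10460 = 10463)
(Y + 2431) - 12713 = (10463 + 2431) - 12713 = 12894 - 12713 = 181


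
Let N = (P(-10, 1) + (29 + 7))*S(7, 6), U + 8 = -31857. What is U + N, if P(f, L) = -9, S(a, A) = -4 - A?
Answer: -32135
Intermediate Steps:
U = -31865 (U = -8 - 31857 = -31865)
N = -270 (N = (-9 + (29 + 7))*(-4 - 1*6) = (-9 + 36)*(-4 - 6) = 27*(-10) = -270)
U + N = -31865 - 270 = -32135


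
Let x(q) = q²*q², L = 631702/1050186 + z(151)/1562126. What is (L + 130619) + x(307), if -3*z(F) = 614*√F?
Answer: 4664403545245511/525093 - 307*√151/2343189 ≈ 8.8830e+9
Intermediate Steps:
z(F) = -614*√F/3
L = 315851/525093 - 307*√151/2343189 (L = 631702/1050186 - 614*√151/3/1562126 = 631702*(1/1050186) - 614*√151/3*(1/1562126) = 315851/525093 - 307*√151/2343189 ≈ 0.59990)
x(q) = q⁴
(L + 130619) + x(307) = ((315851/525093 - 307*√151/2343189) + 130619) + 307⁴ = (68587438418/525093 - 307*√151/2343189) + 8882874001 = 4664403545245511/525093 - 307*√151/2343189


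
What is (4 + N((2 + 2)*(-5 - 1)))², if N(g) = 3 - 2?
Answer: 25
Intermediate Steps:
N(g) = 1
(4 + N((2 + 2)*(-5 - 1)))² = (4 + 1)² = 5² = 25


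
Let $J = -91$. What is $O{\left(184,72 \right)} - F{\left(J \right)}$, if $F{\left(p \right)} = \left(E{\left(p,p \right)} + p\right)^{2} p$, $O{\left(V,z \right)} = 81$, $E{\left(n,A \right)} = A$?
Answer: $3014365$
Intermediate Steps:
$F{\left(p \right)} = 4 p^{3}$ ($F{\left(p \right)} = \left(p + p\right)^{2} p = \left(2 p\right)^{2} p = 4 p^{2} p = 4 p^{3}$)
$O{\left(184,72 \right)} - F{\left(J \right)} = 81 - 4 \left(-91\right)^{3} = 81 - 4 \left(-753571\right) = 81 - -3014284 = 81 + 3014284 = 3014365$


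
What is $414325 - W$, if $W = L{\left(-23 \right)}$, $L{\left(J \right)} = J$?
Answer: $414348$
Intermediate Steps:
$W = -23$
$414325 - W = 414325 - -23 = 414325 + 23 = 414348$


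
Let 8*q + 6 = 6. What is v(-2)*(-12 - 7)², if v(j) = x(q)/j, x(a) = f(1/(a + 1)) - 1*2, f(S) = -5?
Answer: 2527/2 ≈ 1263.5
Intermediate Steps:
q = 0 (q = -¾ + (⅛)*6 = -¾ + ¾ = 0)
x(a) = -7 (x(a) = -5 - 1*2 = -5 - 2 = -7)
v(j) = -7/j
v(-2)*(-12 - 7)² = (-7/(-2))*(-12 - 7)² = -7*(-½)*(-19)² = (7/2)*361 = 2527/2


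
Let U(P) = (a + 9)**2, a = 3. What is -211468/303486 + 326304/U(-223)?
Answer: 343743904/151743 ≈ 2265.3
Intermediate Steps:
U(P) = 144 (U(P) = (3 + 9)**2 = 12**2 = 144)
-211468/303486 + 326304/U(-223) = -211468/303486 + 326304/144 = -211468*1/303486 + 326304*(1/144) = -105734/151743 + 2266 = 343743904/151743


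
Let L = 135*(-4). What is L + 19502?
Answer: 18962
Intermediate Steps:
L = -540
L + 19502 = -540 + 19502 = 18962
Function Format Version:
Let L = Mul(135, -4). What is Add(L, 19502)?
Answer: 18962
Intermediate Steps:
L = -540
Add(L, 19502) = Add(-540, 19502) = 18962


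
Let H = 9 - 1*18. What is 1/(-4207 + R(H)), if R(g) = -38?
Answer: -1/4245 ≈ -0.00023557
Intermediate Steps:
H = -9 (H = 9 - 18 = -9)
1/(-4207 + R(H)) = 1/(-4207 - 38) = 1/(-4245) = -1/4245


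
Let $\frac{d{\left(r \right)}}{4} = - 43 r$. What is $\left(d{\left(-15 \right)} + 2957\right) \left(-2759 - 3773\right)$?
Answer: $-36167684$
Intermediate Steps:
$d{\left(r \right)} = - 172 r$ ($d{\left(r \right)} = 4 \left(- 43 r\right) = - 172 r$)
$\left(d{\left(-15 \right)} + 2957\right) \left(-2759 - 3773\right) = \left(\left(-172\right) \left(-15\right) + 2957\right) \left(-2759 - 3773\right) = \left(2580 + 2957\right) \left(-6532\right) = 5537 \left(-6532\right) = -36167684$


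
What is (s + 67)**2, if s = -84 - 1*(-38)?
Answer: 441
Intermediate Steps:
s = -46 (s = -84 + 38 = -46)
(s + 67)**2 = (-46 + 67)**2 = 21**2 = 441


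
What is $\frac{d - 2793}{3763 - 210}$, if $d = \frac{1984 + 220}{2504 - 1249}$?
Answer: $- \frac{184369}{234685} \approx -0.7856$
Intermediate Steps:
$d = \frac{2204}{1255} \approx 1.7562$
$\frac{d - 2793}{3763 - 210} = \frac{\frac{2204}{1255} - 2793}{3763 - 210} = - \frac{3503011}{1255 \cdot 3553} = \left(- \frac{3503011}{1255}\right) \frac{1}{3553} = - \frac{184369}{234685}$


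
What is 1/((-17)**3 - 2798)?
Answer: -1/7711 ≈ -0.00012968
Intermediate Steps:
1/((-17)**3 - 2798) = 1/(-4913 - 2798) = 1/(-7711) = -1/7711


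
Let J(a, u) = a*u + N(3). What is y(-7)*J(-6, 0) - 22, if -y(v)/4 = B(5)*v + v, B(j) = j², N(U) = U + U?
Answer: 4346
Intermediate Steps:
N(U) = 2*U
y(v) = -104*v (y(v) = -4*(5²*v + v) = -4*(25*v + v) = -104*v)
J(a, u) = 6 + a*u (J(a, u) = a*u + 2*3 = a*u + 6 = 6 + a*u)
y(-7)*J(-6, 0) - 22 = (-104*(-7))*(6 - 6*0) - 22 = 728*(6 + 0) - 22 = 728*6 - 22 = 4368 - 22 = 4346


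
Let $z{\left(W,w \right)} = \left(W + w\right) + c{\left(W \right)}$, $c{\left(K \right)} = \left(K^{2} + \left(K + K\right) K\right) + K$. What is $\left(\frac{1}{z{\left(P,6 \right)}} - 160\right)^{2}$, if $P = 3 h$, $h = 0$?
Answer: $\frac{919681}{36} \approx 25547.0$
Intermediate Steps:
$P = 0$ ($P = 3 \cdot 0 = 0$)
$c{\left(K \right)} = K + 3 K^{2}$ ($c{\left(K \right)} = \left(K^{2} + 2 K K\right) + K = \left(K^{2} + 2 K^{2}\right) + K = 3 K^{2} + K = K + 3 K^{2}$)
$z{\left(W,w \right)} = W + w + W \left(1 + 3 W\right)$ ($z{\left(W,w \right)} = \left(W + w\right) + W \left(1 + 3 W\right) = W + w + W \left(1 + 3 W\right)$)
$\left(\frac{1}{z{\left(P,6 \right)}} - 160\right)^{2} = \left(\frac{1}{0 + 6 + 0 \left(1 + 3 \cdot 0\right)} - 160\right)^{2} = \left(\frac{1}{0 + 6 + 0 \left(1 + 0\right)} - 160\right)^{2} = \left(\frac{1}{0 + 6 + 0 \cdot 1} - 160\right)^{2} = \left(\frac{1}{0 + 6 + 0} - 160\right)^{2} = \left(\frac{1}{6} - 160\right)^{2} = \left(- \frac{959}{6}\right)^{2} = \frac{919681}{36}$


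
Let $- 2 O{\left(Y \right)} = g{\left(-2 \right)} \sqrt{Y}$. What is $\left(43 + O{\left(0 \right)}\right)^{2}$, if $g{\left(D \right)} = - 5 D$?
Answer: $1849$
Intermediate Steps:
$O{\left(Y \right)} = - 5 \sqrt{Y}$ ($O{\left(Y \right)} = - \frac{\left(-5\right) \left(-2\right) \sqrt{Y}}{2} = - \frac{10 \sqrt{Y}}{2} = - 5 \sqrt{Y}$)
$\left(43 + O{\left(0 \right)}\right)^{2} = \left(43 - 5 \sqrt{0}\right)^{2} = \left(43 - 0\right)^{2} = \left(43 + 0\right)^{2} = 43^{2} = 1849$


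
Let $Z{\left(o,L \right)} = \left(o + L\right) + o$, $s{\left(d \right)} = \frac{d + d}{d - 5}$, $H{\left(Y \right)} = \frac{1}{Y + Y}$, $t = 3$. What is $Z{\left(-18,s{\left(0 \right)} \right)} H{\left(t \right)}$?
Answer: $-6$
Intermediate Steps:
$H{\left(Y \right)} = \frac{1}{2 Y}$
$s{\left(d \right)} = \frac{2 d}{-5 + d}$
$Z{\left(o,L \right)} = L + 2 o$ ($Z{\left(o,L \right)} = \left(L + o\right) + o = L + 2 o$)
$Z{\left(-18,s{\left(0 \right)} \right)} H{\left(t \right)} = \left(2 \cdot 0 \frac{1}{-5 + 0} + 2 \left(-18\right)\right) \frac{1}{2 \cdot 3} = \left(2 \cdot 0 \frac{1}{-5} - 36\right) \frac{1}{2} \cdot \frac{1}{3} = \left(2 \cdot 0 \left(- \frac{1}{5}\right) - 36\right) \frac{1}{6} = \left(0 - 36\right) \frac{1}{6} = \left(-36\right) \frac{1}{6} = -6$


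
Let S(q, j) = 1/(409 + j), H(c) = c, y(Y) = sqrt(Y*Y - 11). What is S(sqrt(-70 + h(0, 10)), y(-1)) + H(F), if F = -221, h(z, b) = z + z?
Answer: (-221*sqrt(10) + 90388*I)/(sqrt(10) - 409*I) ≈ -221.0 - 1.8903e-5*I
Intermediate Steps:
h(z, b) = 2*z
y(Y) = sqrt(-11 + Y**2) (y(Y) = sqrt(Y**2 - 11) = sqrt(-11 + Y**2))
S(sqrt(-70 + h(0, 10)), y(-1)) + H(F) = 1/(409 + sqrt(-11 + (-1)**2)) - 221 = 1/(409 + sqrt(-11 + 1)) - 221 = 1/(409 + sqrt(-10)) - 221 = 1/(409 + I*sqrt(10)) - 221 = -221 + 1/(409 + I*sqrt(10))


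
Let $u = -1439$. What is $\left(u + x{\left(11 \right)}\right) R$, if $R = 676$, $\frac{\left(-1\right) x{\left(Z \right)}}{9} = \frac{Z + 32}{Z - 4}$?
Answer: $- \frac{7070960}{7} \approx -1.0101 \cdot 10^{6}$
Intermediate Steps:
$x{\left(Z \right)} = - \frac{9 \left(32 + Z\right)}{-4 + Z}$ ($x{\left(Z \right)} = - 9 \frac{Z + 32}{Z - 4} = - 9 \frac{32 + Z}{-4 + Z} = - \frac{9 \left(32 + Z\right)}{-4 + Z}$)
$\left(u + x{\left(11 \right)}\right) R = \left(-1439 + \frac{9 \left(-32 - 11\right)}{-4 + 11}\right) 676 = \left(-1439 + \frac{9 \left(-32 - 11\right)}{7}\right) 676 = \left(-1439 + 9 \cdot \frac{1}{7} \left(-43\right)\right) 676 = \left(-1439 - \frac{387}{7}\right) 676 = \left(- \frac{10460}{7}\right) 676 = - \frac{7070960}{7}$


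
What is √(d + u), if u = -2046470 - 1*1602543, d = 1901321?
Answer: 6*I*√48547 ≈ 1322.0*I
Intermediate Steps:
u = -3649013 (u = -2046470 - 1602543 = -3649013)
√(d + u) = √(1901321 - 3649013) = √(-1747692) = 6*I*√48547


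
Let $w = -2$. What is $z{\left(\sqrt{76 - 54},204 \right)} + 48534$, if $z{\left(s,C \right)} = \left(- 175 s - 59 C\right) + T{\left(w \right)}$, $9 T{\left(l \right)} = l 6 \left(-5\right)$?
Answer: $\frac{109514}{3} - 175 \sqrt{22} \approx 35684.0$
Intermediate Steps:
$T{\left(l \right)} = - \frac{10 l}{3}$ ($T{\left(l \right)} = \frac{l 6 \left(-5\right)}{9} = \frac{6 l \left(-5\right)}{9} = \frac{\left(-30\right) l}{9} = - \frac{10 l}{3}$)
$z{\left(s,C \right)} = \frac{20}{3} - 175 s - 59 C$ ($z{\left(s,C \right)} = \left(- 175 s - 59 C\right) - - \frac{20}{3} = \left(- 175 s - 59 C\right) + \frac{20}{3} = \frac{20}{3} - 175 s - 59 C$)
$z{\left(\sqrt{76 - 54},204 \right)} + 48534 = \left(\frac{20}{3} - 175 \sqrt{76 - 54} - 12036\right) + 48534 = \left(\frac{20}{3} - 175 \sqrt{22} - 12036\right) + 48534 = \left(- \frac{36088}{3} - 175 \sqrt{22}\right) + 48534 = \frac{109514}{3} - 175 \sqrt{22}$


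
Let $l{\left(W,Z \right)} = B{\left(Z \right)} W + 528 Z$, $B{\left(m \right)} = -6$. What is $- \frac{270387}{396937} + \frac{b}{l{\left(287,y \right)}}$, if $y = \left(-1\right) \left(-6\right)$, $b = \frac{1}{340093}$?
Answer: $- \frac{132969425386049}{195203485973886} \approx -0.68118$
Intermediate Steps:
$b = \frac{1}{340093} \approx 2.9404 \cdot 10^{-6}$
$y = 6$
$l{\left(W,Z \right)} = - 6 W + 528 Z$
$- \frac{270387}{396937} + \frac{b}{l{\left(287,y \right)}} = - \frac{270387}{396937} + \frac{1}{340093 \left(\left(-6\right) 287 + 528 \cdot 6\right)} = \left(-270387\right) \frac{1}{396937} + \frac{1}{340093 \left(-1722 + 3168\right)} = - \frac{270387}{396937} + \frac{1}{340093 \cdot 1446} = - \frac{270387}{396937} + \frac{1}{340093} \cdot \frac{1}{1446} = - \frac{270387}{396937} + \frac{1}{491774478} = - \frac{132969425386049}{195203485973886}$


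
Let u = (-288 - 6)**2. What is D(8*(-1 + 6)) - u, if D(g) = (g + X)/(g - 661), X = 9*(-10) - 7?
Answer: -17892233/207 ≈ -86436.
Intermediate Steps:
u = 86436 (u = (-294)**2 = 86436)
X = -97 (X = -90 - 7 = -97)
D(g) = (-97 + g)/(-661 + g) (D(g) = (g - 97)/(g - 661) = (-97 + g)/(-661 + g))
D(8*(-1 + 6)) - u = (-97 + 8*(-1 + 6))/(-661 + 8*(-1 + 6)) - 1*86436 = (-97 + 8*5)/(-661 + 8*5) - 86436 = (-97 + 40)/(-661 + 40) - 86436 = -57/(-621) - 86436 = -1/621*(-57) - 86436 = 19/207 - 86436 = -17892233/207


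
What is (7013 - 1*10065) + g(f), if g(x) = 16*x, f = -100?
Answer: -4652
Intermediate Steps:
(7013 - 1*10065) + g(f) = (7013 - 1*10065) + 16*(-100) = (7013 - 10065) - 1600 = -3052 - 1600 = -4652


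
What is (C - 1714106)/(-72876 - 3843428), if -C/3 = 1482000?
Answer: 3080053/1958152 ≈ 1.5729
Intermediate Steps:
C = -4446000 (C = -3*1482000 = -4446000)
(C - 1714106)/(-72876 - 3843428) = (-4446000 - 1714106)/(-72876 - 3843428) = -6160106/(-3916304) = -6160106*(-1/3916304) = 3080053/1958152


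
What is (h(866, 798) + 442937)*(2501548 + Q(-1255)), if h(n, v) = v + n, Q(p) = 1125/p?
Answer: 279159776294123/251 ≈ 1.1122e+12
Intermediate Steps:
h(n, v) = n + v
(h(866, 798) + 442937)*(2501548 + Q(-1255)) = ((866 + 798) + 442937)*(2501548 + 1125/(-1255)) = (1664 + 442937)*(2501548 + 1125*(-1/1255)) = 444601*(2501548 - 225/251) = 444601*(627888323/251) = 279159776294123/251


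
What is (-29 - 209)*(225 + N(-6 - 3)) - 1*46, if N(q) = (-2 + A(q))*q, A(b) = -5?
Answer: -68590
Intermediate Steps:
N(q) = -7*q (N(q) = (-2 - 5)*q = -7*q)
(-29 - 209)*(225 + N(-6 - 3)) - 1*46 = (-29 - 209)*(225 - 7*(-6 - 3)) - 1*46 = -238*(225 - 7*(-9)) - 46 = -238*(225 + 63) - 46 = -238*288 - 46 = -68544 - 46 = -68590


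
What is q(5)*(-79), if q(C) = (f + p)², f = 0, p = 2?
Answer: -316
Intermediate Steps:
q(C) = 4 (q(C) = (0 + 2)² = 2² = 4)
q(5)*(-79) = 4*(-79) = -316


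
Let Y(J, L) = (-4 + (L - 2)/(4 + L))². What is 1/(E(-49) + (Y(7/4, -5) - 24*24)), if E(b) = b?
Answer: -1/616 ≈ -0.0016234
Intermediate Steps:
Y(J, L) = (-4 + (-2 + L)/(4 + L))²
1/(E(-49) + (Y(7/4, -5) - 24*24)) = 1/(-49 + (9*(6 - 5)²/(4 - 5)² - 24*24)) = 1/(-49 + (9*1²/(-1)² - 576)) = 1/(-49 + (9*1*1 - 576)) = 1/(-49 + (9 - 576)) = 1/(-49 - 567) = 1/(-616) = -1/616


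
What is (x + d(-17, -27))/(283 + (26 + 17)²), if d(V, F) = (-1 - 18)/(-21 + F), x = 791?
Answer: 37987/102336 ≈ 0.37120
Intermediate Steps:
d(V, F) = -19/(-21 + F)
(x + d(-17, -27))/(283 + (26 + 17)²) = (791 - 19/(-21 - 27))/(283 + (26 + 17)²) = (791 - 19/(-48))/(283 + 43²) = (791 - 19*(-1/48))/(283 + 1849) = (791 + 19/48)/2132 = (37987/48)*(1/2132) = 37987/102336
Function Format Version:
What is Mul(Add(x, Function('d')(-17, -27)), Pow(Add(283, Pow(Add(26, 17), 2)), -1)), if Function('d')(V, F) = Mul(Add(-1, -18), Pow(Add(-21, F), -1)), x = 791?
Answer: Rational(37987, 102336) ≈ 0.37120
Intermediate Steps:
Function('d')(V, F) = Mul(-19, Pow(Add(-21, F), -1))
Mul(Add(x, Function('d')(-17, -27)), Pow(Add(283, Pow(Add(26, 17), 2)), -1)) = Mul(Add(791, Mul(-19, Pow(Add(-21, -27), -1))), Pow(Add(283, Pow(Add(26, 17), 2)), -1)) = Mul(Add(791, Mul(-19, Pow(-48, -1))), Pow(Add(283, Pow(43, 2)), -1)) = Mul(Add(791, Mul(-19, Rational(-1, 48))), Pow(Add(283, 1849), -1)) = Mul(Add(791, Rational(19, 48)), Pow(2132, -1)) = Mul(Rational(37987, 48), Rational(1, 2132)) = Rational(37987, 102336)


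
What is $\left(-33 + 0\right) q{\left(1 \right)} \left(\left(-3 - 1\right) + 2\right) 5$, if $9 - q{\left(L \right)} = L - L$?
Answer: $2970$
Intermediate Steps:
$q{\left(L \right)} = 9$ ($q{\left(L \right)} = 9 - \left(L - L\right) = 9 - 0 = 9 + 0 = 9$)
$\left(-33 + 0\right) q{\left(1 \right)} \left(\left(-3 - 1\right) + 2\right) 5 = \left(-33 + 0\right) 9 \left(\left(-3 - 1\right) + 2\right) 5 = - 33 \cdot 9 \left(-4 + 2\right) 5 = - 33 \cdot 9 \left(-2\right) 5 = - 33 \left(\left(-18\right) 5\right) = \left(-33\right) \left(-90\right) = 2970$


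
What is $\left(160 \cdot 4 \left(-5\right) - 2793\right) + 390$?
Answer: $-5603$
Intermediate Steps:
$\left(160 \cdot 4 \left(-5\right) - 2793\right) + 390 = \left(160 \left(-20\right) - 2793\right) + 390 = \left(-3200 - 2793\right) + 390 = -5993 + 390 = -5603$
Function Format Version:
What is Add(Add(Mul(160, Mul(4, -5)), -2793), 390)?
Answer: -5603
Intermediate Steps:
Add(Add(Mul(160, Mul(4, -5)), -2793), 390) = Add(Add(Mul(160, -20), -2793), 390) = Add(Add(-3200, -2793), 390) = Add(-5993, 390) = -5603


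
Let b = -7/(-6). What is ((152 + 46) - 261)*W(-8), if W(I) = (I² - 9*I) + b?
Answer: -17283/2 ≈ -8641.5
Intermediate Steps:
b = 7/6 (b = -7*(-⅙) = 7/6 ≈ 1.1667)
W(I) = 7/6 + I² - 9*I (W(I) = (I² - 9*I) + 7/6 = 7/6 + I² - 9*I)
((152 + 46) - 261)*W(-8) = ((152 + 46) - 261)*(7/6 + (-8)² - 9*(-8)) = (198 - 261)*(7/6 + 64 + 72) = -63*823/6 = -17283/2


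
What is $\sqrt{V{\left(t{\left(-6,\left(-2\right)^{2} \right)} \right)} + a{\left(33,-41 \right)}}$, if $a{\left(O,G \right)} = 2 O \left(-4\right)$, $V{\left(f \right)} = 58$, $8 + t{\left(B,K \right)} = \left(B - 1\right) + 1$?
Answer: $i \sqrt{206} \approx 14.353 i$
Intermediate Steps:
$t{\left(B,K \right)} = -8 + B$ ($t{\left(B,K \right)} = -8 + \left(\left(B - 1\right) + 1\right) = -8 + \left(\left(-1 + B\right) + 1\right) = -8 + B$)
$a{\left(O,G \right)} = - 8 O$
$\sqrt{V{\left(t{\left(-6,\left(-2\right)^{2} \right)} \right)} + a{\left(33,-41 \right)}} = \sqrt{58 - 264} = \sqrt{-206} = i \sqrt{206}$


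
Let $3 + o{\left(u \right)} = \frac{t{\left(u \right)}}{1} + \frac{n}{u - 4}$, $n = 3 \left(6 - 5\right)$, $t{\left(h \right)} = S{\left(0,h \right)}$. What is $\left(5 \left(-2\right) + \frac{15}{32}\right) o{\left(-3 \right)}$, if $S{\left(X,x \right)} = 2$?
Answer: $\frac{1525}{112} \approx 13.616$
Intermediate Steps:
$t{\left(h \right)} = 2$
$n = 3$ ($n = 3 \cdot 1 = 3$)
$o{\left(u \right)} = -1 + \frac{3}{-4 + u}$ ($o{\left(u \right)} = -3 + \left(\frac{2}{1} + \frac{3}{u - 4}\right) = -3 + \left(2 \cdot 1 + \frac{3}{-4 + u}\right) = -3 + \left(2 + \frac{3}{-4 + u}\right) = -1 + \frac{3}{-4 + u}$)
$\left(5 \left(-2\right) + \frac{15}{32}\right) o{\left(-3 \right)} = \left(5 \left(-2\right) + \frac{15}{32}\right) \frac{7 - -3}{-4 - 3} = \left(-10 + 15 \cdot \frac{1}{32}\right) \frac{7 + 3}{-7} = \left(-10 + \frac{15}{32}\right) \left(\left(- \frac{1}{7}\right) 10\right) = \left(- \frac{305}{32}\right) \left(- \frac{10}{7}\right) = \frac{1525}{112}$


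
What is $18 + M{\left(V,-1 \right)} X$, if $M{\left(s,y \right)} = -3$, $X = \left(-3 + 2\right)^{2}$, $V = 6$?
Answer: $15$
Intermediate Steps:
$X = 1$ ($X = \left(-1\right)^{2} = 1$)
$18 + M{\left(V,-1 \right)} X = 18 - 3 = 15$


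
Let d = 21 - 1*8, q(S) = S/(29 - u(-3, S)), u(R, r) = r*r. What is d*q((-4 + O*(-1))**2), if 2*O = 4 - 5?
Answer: -196/149 ≈ -1.3154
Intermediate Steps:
O = -1/2 (O = (4 - 5)/2 = (1/2)*(-1) = -1/2 ≈ -0.50000)
u(R, r) = r**2
q(S) = S/(29 - S**2)
d = 13 (d = 21 - 8 = 13)
d*q((-4 + O*(-1))**2) = 13*(-(-4 - 1/2*(-1))**2/(-29 + ((-4 - 1/2*(-1))**2)**2)) = 13*(-(-4 + 1/2)**2/(-29 + ((-4 + 1/2)**2)**2)) = 13*(-(-7/2)**2/(-29 + ((-7/2)**2)**2)) = 13*(-1*49/4/(-29 + (49/4)**2)) = 13*(-1*49/4/(-29 + 2401/16)) = 13*(-1*49/4/1937/16) = 13*(-1*49/4*16/1937) = 13*(-196/1937) = -196/149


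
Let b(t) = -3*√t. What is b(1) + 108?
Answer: 105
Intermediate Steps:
b(1) + 108 = -3*√1 + 108 = -3*1 + 108 = -3 + 108 = 105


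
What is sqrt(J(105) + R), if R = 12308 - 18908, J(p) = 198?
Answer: I*sqrt(6402) ≈ 80.012*I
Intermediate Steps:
R = -6600
sqrt(J(105) + R) = sqrt(198 - 6600) = sqrt(-6402) = I*sqrt(6402)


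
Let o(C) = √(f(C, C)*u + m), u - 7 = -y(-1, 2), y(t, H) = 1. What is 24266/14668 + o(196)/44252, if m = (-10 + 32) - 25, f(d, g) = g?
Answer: 12133/7334 + √1173/44252 ≈ 1.6551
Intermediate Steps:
u = 6 (u = 7 - 1*1 = 7 - 1 = 6)
m = -3 (m = 22 - 25 = -3)
o(C) = √(-3 + 6*C) (o(C) = √(C*6 - 3) = √(6*C - 3) = √(-3 + 6*C))
24266/14668 + o(196)/44252 = 24266/14668 + √(-3 + 6*196)/44252 = 24266*(1/14668) + √(-3 + 1176)*(1/44252) = 12133/7334 + √1173*(1/44252) = 12133/7334 + √1173/44252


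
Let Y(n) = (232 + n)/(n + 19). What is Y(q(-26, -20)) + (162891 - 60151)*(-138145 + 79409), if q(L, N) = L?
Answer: -42241756686/7 ≈ -6.0345e+9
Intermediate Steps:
Y(n) = (232 + n)/(19 + n)
Y(q(-26, -20)) + (162891 - 60151)*(-138145 + 79409) = (232 - 26)/(19 - 26) + (162891 - 60151)*(-138145 + 79409) = 206/(-7) + 102740*(-58736) = -⅐*206 - 6034536640 = -206/7 - 6034536640 = -42241756686/7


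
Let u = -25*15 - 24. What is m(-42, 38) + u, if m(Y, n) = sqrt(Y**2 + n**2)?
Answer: -399 + 2*sqrt(802) ≈ -342.36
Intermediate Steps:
u = -399 (u = -375 - 24 = -399)
m(-42, 38) + u = sqrt((-42)**2 + 38**2) - 399 = sqrt(1764 + 1444) - 399 = sqrt(3208) - 399 = 2*sqrt(802) - 399 = -399 + 2*sqrt(802)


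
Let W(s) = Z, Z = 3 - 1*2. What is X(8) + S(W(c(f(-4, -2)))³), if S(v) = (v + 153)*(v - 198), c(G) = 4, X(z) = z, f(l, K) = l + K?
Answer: -30330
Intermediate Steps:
f(l, K) = K + l
Z = 1 (Z = 3 - 2 = 1)
W(s) = 1
S(v) = (-198 + v)*(153 + v) (S(v) = (153 + v)*(-198 + v) = (-198 + v)*(153 + v))
X(8) + S(W(c(f(-4, -2)))³) = 8 + (-30294 + (1³)² - 45*1³) = 8 + (-30294 + 1² - 45*1) = 8 + (-30294 + 1 - 45) = 8 - 30338 = -30330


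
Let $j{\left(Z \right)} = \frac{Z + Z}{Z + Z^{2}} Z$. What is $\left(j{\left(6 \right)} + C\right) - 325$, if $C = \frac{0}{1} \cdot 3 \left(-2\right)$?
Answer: $- \frac{2263}{7} \approx -323.29$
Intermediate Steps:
$C = 0$ ($C = 0 \cdot 1 \cdot 3 \left(-2\right) = 0 \cdot 3 \left(-2\right) = 0 \left(-2\right) = 0$)
$j{\left(Z \right)} = \frac{2 Z^{2}}{Z + Z^{2}}$ ($j{\left(Z \right)} = \frac{2 Z}{Z + Z^{2}} Z = \frac{2 Z^{2}}{Z + Z^{2}}$)
$\left(j{\left(6 \right)} + C\right) - 325 = \left(2 \cdot 6 \frac{1}{1 + 6} + 0\right) - 325 = \left(2 \cdot 6 \cdot \frac{1}{7} + 0\right) - 325 = \left(\frac{12}{7} + 0\right) - 325 = \frac{12}{7} - 325 = - \frac{2263}{7}$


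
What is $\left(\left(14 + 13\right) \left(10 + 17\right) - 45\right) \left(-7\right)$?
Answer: $-4788$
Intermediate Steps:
$\left(\left(14 + 13\right) \left(10 + 17\right) - 45\right) \left(-7\right) = \left(27 \cdot 27 - 45\right) \left(-7\right) = \left(729 - 45\right) \left(-7\right) = 684 \left(-7\right) = -4788$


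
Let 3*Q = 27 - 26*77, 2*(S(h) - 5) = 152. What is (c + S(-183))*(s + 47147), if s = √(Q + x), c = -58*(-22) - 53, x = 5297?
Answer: 61479688 + 18256*√213/3 ≈ 6.1569e+7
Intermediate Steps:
S(h) = 81 (S(h) = 5 + (½)*152 = 5 + 76 = 81)
Q = -1975/3 (Q = (27 - 26*77)/3 = (27 - 2002)/3 = (⅓)*(-1975) = -1975/3 ≈ -658.33)
c = 1223 (c = 1276 - 53 = 1223)
s = 14*√213/3 (s = √(-1975/3 + 5297) = √(13916/3) = 14*√213/3 ≈ 68.108)
(c + S(-183))*(s + 47147) = (1223 + 81)*(14*√213/3 + 47147) = 1304*(47147 + 14*√213/3) = 61479688 + 18256*√213/3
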